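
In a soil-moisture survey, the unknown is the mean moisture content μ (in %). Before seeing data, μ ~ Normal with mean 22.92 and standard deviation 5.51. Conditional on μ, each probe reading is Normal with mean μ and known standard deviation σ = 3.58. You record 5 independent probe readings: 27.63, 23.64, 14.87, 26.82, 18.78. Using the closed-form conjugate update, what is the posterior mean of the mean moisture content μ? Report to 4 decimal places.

For Normal data with known variance σ², a Normal(μ₀, σ₀²) prior on μ is conjugate. Posterior precision = 1/σ₀² + n/σ²; posterior mean is the precision-weighted average of μ₀ and x̄.
Σxᵢ = 27.63 + 23.64 + 14.87 + 26.82 + 18.78 = 111.74, so n·x̄ = 111.74.
σ₀² = 5.51² = 30.3601, σ² = 3.58² = 12.8164; σ² + n·σ₀² = 12.8164 + 5·30.3601 = 164.6169.
Posterior mean = (μ₀/σ₀² + n·x̄/σ²)/(1/σ₀² + n/σ²) = (σ²·μ₀ + σ₀²·n·x̄)/(σ² + n·σ₀²) = (12.8164·22.92 + 30.3601·111.74)/164.6169 = 3686.189462/164.6169 = 22.3925.

22.3925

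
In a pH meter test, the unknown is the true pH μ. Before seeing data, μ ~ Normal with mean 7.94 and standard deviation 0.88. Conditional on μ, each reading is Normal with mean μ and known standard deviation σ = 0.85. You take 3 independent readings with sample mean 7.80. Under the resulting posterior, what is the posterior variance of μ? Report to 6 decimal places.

For Normal data with known variance σ², a Normal(μ₀, σ₀²) prior on μ is conjugate. Posterior precision = 1/σ₀² + n/σ²; posterior mean is the precision-weighted average of μ₀ and x̄.
σ₀² = 0.88² = 0.7744, σ² = 0.85² = 0.7225; σ² + n·σ₀² = 0.7225 + 3·0.7744 = 3.0457.
Posterior precision = 1/σ₀² + n/σ² = 1/0.7744 + 3/0.7225 = (σ² + n·σ₀²)/(σ₀²σ²) = 3.0457/(0.7744·0.7225); posterior variance σₙ² = σ₀²σ²/(σ² + n·σ₀²) = 0.7744·0.7225/3.0457 = 0.183703.

0.183703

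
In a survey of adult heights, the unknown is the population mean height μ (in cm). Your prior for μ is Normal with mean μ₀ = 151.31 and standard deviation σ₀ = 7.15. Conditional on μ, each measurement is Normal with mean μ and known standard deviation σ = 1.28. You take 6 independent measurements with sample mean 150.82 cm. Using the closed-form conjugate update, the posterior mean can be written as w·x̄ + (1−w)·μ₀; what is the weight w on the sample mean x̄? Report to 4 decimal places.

For Normal data with known variance σ², a Normal(μ₀, σ₀²) prior on μ is conjugate. Posterior precision = 1/σ₀² + n/σ²; posterior mean is the precision-weighted average of μ₀ and x̄.
σ₀² = 7.15² = 51.1225, σ² = 1.28² = 1.6384. Prior precision 1/σ₀² = 1/51.1225; data precision n/σ² = 6/1.6384.
w = (n/σ²)/(1/σ₀² + n/σ²) = n·σ₀²/(σ² + n·σ₀²) = 6·51.1225/(1.6384 + 6·51.1225) = 306.735/308.3734 = 0.9947.

0.9947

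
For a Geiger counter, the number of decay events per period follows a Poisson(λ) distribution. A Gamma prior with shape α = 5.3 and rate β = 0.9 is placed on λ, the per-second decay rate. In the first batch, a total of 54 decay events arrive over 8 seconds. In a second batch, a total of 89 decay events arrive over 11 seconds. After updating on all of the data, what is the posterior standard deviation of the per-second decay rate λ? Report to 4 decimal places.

With a Gamma(shape α, rate β) prior, the Poisson likelihood is conjugate: the posterior is Gamma(α + ΣXᵢ, β + n).
After batch 1: Gamma(α+S, β+n) = Gamma(5.3+54, 0.9+8) = Gamma(59.3, 8.9).
After batch 2: Gamma(α+S, β+n) = Gamma(59.3+89, 8.9+11) = Gamma(148.3, 19.9).
SD = √α/β = √148.3/19.9 = 0.6120.

0.6120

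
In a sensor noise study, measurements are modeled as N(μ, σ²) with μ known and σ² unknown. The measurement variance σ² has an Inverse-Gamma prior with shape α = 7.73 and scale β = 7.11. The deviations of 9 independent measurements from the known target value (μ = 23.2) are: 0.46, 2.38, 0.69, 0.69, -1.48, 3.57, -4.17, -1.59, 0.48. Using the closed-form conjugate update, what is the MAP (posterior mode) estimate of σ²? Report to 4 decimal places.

2.1213

With known mean μ and an Inverse-Gamma(α, β) prior on σ², the Normal likelihood is conjugate: posterior is Inv-Gamma(α + n/2, β + Σ(xᵢ−μ)²/2).
Σ(xᵢ−μ)² = (0.46)² + (2.38)² + (0.69)² + (0.69)² + (-1.48)² + (3.57)² + (-4.17)² + (-1.59)² + (0.48)² = 41.9109.
Posterior: Inv-Gamma(7.73 + 9/2, 7.11 + 41.9109/2) = Inv-Gamma(12.23, 28.06545).
Mode = β/(α+1) = 28.06545/13.23 = 2.1213.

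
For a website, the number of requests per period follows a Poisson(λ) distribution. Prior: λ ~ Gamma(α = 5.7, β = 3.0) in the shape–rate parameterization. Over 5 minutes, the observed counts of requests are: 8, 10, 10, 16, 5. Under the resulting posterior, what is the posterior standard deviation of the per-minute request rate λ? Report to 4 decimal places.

0.9245

With a Gamma(shape α, rate β) prior, the Poisson likelihood is conjugate: the posterior is Gamma(α + ΣXᵢ, β + n).
Sum of counts S = 49 over n = 5 minutes.
Posterior: Gamma(α+S, β+n) = Gamma(5.7+49, 3.0+5) = Gamma(54.7, 8.0).
SD = √α/β = √54.7/8.0 = 0.9245.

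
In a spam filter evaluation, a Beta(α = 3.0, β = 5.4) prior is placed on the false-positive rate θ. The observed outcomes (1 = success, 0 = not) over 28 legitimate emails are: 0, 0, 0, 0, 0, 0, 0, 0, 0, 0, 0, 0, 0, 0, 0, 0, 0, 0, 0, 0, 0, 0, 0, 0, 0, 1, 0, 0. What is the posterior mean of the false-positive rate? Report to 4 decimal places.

0.1099

The Beta prior is conjugate to a Binomial/Bernoulli likelihood; the update adds successes to α and failures to β.
Posterior: Beta(α+k, β+n−k) = Beta(3.0+1, 5.4+27) = Beta(4.0, 32.4).
Posterior mean = α/(α+β) = 4.0/36.4 = 0.1099.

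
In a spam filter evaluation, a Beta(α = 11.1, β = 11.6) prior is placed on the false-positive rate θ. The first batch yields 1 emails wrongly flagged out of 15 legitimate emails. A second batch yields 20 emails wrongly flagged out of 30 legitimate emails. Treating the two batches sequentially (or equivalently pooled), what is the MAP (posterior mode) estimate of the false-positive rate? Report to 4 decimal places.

The Beta prior is conjugate to a Binomial/Bernoulli likelihood; the update adds successes to α and failures to β.
After batch 1: Beta(11.1+1, 11.6+14) = Beta(12.1, 25.6).
After batch 2: Beta(12.1+20, 25.6+10) = Beta(32.1, 35.6).
Mode of Beta(a,b) for a,b>1 is (a−1)/(a+b−2) = 31.1/65.7 = 0.4734.

0.4734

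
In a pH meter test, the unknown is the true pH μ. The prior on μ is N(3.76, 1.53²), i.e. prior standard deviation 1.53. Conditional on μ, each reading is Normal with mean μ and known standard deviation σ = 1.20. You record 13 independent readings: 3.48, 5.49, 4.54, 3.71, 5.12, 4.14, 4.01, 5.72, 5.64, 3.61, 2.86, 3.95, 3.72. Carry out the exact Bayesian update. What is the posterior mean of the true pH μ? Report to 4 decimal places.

4.2822

For Normal data with known variance σ², a Normal(μ₀, σ₀²) prior on μ is conjugate. Posterior precision = 1/σ₀² + n/σ²; posterior mean is the precision-weighted average of μ₀ and x̄.
Σxᵢ = 3.48 + 5.49 + 4.54 + 3.71 + 5.12 + 4.14 + 4.01 + 5.72 + 5.64 + 3.61 + 2.86 + 3.95 + 3.72 = 55.99, so n·x̄ = 55.99.
σ₀² = 1.53² = 2.3409, σ² = 1.20² = 1.44; σ² + n·σ₀² = 1.44 + 13·2.3409 = 31.8717.
Posterior mean = (μ₀/σ₀² + n·x̄/σ²)/(1/σ₀² + n/σ²) = (σ²·μ₀ + σ₀²·n·x̄)/(σ² + n·σ₀²) = (1.44·3.76 + 2.3409·55.99)/31.8717 = 136.481391/31.8717 = 4.2822.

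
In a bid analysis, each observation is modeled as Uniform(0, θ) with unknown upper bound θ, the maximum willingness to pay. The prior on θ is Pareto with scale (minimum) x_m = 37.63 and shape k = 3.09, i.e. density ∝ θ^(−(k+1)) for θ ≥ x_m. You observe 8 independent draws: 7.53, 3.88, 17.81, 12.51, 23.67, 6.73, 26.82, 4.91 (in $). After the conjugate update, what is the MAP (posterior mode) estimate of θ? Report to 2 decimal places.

37.63

A Pareto(scale x_m, shape k) prior on the upper bound θ of Uniform(0, θ) is conjugate: posterior is Pareto(max(x_m, max xᵢ), k + n).
Sample maximum = 26.82; prior scale x_m = 37.63 → posterior scale = max = 37.63.
Posterior shape = 3.09 + 8 = 11.09.
The Pareto density is decreasing on [x_m, ∞), so the mode is x_m = 37.63.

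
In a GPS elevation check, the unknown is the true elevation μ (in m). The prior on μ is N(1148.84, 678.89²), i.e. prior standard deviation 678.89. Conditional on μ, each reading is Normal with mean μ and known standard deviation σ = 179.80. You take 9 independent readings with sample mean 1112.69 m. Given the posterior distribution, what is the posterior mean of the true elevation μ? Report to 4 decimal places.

For Normal data with known variance σ², a Normal(μ₀, σ₀²) prior on μ is conjugate. Posterior precision = 1/σ₀² + n/σ²; posterior mean is the precision-weighted average of μ₀ and x̄.
n·x̄ = 9·1112.69 = 10014.21.
σ₀² = 678.89² = 460891.6321, σ² = 179.80² = 32328.04; σ² + n·σ₀² = 32328.04 + 9·460891.6321 = 4180352.7289.
Posterior mean = (μ₀/σ₀² + n·x̄/σ²)/(1/σ₀² + n/σ²) = (σ²·μ₀ + σ₀²·n·x̄)/(σ² + n·σ₀²) = (32328.04·1148.84 + 460891.6321·10014.21)/4180352.7289 = 4652605336.565741/4180352.7289 = 1112.9696.

1112.9696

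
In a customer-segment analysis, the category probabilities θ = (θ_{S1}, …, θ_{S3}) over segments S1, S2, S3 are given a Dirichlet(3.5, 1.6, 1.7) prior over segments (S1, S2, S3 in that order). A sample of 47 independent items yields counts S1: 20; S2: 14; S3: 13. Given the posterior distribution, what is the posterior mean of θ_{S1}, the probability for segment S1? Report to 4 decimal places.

The Dirichlet prior is conjugate to the Multinomial likelihood: each posterior αⱼ = prior αⱼ + observed count nⱼ.
Posterior concentration: (23.5, 15.6, 14.7), total = 53.8.
E[θ_{S1}|data] = α_{S1}/Σα = 23.5/53.8 = 0.4368.

0.4368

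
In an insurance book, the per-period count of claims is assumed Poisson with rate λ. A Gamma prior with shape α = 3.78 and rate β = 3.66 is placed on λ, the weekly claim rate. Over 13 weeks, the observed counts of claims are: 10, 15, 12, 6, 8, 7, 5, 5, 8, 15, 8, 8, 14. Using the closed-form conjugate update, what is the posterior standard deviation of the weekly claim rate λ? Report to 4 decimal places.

With a Gamma(shape α, rate β) prior, the Poisson likelihood is conjugate: the posterior is Gamma(α + ΣXᵢ, β + n).
Sum of counts S = 121 over n = 13 weeks.
Posterior: Gamma(α+S, β+n) = Gamma(3.78+121, 3.66+13) = Gamma(124.78, 16.66).
SD = √α/β = √124.78/16.66 = 0.6705.

0.6705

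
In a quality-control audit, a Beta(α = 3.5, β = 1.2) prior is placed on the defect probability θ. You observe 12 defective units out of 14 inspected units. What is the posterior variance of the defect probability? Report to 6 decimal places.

The Beta prior is conjugate to a Binomial/Bernoulli likelihood; the update adds successes to α and failures to β.
Posterior: Beta(α+k, β+n−k) = Beta(3.5+12, 1.2+2) = Beta(15.5, 3.2).
Var = αβ/((α+β)²(α+β+1)) = 15.5·3.2/(18.7²·19.7) = 0.007200.

0.007200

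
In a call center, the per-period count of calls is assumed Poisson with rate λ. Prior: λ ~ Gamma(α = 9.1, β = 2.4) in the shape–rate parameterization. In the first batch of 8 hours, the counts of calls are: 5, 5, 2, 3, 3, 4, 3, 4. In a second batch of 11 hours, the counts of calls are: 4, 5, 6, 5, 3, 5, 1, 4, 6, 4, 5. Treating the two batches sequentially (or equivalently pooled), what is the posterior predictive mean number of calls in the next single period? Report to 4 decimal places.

4.0234

With a Gamma(shape α, rate β) prior, the Poisson likelihood is conjugate: the posterior is Gamma(α + ΣXᵢ, β + n).
Batch 1: sum of counts S = 29 over n = 8 hours.
After batch 1: Gamma(α+S, β+n) = Gamma(9.1+29, 2.4+8) = Gamma(38.1, 10.4).
Batch 2: sum of counts S = 48 over n = 11 hours.
After batch 2: Gamma(α+S, β+n) = Gamma(38.1+48, 10.4+11) = Gamma(86.1, 21.4).
The predictive distribution for one future period is NegBinom with mean α/β = 4.0234.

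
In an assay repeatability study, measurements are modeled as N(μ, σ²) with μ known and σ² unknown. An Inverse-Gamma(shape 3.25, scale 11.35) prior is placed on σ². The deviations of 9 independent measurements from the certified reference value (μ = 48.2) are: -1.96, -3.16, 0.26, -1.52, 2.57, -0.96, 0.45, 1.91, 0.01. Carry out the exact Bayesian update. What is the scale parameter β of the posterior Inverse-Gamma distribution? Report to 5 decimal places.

With known mean μ and an Inverse-Gamma(α, β) prior on σ², the Normal likelihood is conjugate: posterior is Inv-Gamma(α + n/2, β + Σ(xᵢ−μ)²/2).
Σ(xᵢ−μ)² = (-1.96)² + (-3.16)² + (0.26)² + (-1.52)² + (2.57)² + (-0.96)² + (0.45)² + (1.91)² + (0.01)² = 27.5824.
Posterior: Inv-Gamma(3.25 + 9/2, 11.35 + 27.5824/2) = Inv-Gamma(7.75, 25.14120).
Posterior β = 25.14120.

25.14120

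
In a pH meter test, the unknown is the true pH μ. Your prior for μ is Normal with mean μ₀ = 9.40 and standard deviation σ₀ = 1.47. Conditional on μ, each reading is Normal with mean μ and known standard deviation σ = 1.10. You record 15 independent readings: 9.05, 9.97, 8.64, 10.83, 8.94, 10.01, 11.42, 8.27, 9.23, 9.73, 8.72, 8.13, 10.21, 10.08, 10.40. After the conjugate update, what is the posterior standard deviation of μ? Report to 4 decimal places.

0.2789

For Normal data with known variance σ², a Normal(μ₀, σ₀²) prior on μ is conjugate. Posterior precision = 1/σ₀² + n/σ²; posterior mean is the precision-weighted average of μ₀ and x̄.
σ₀² = 1.47² = 2.1609, σ² = 1.10² = 1.21; σ² + n·σ₀² = 1.21 + 15·2.1609 = 33.6235.
Posterior precision = 1/σ₀² + n/σ² = 1/2.1609 + 15/1.21 = (σ² + n·σ₀²)/(σ₀²σ²) = 33.6235/(2.1609·1.21); posterior variance σₙ² = σ₀²σ²/(σ² + n·σ₀²) = 2.1609·1.21/33.6235 = 0.077764.
Posterior SD = √σₙ² = √(2.1609·1.21/33.6235) = 0.2789.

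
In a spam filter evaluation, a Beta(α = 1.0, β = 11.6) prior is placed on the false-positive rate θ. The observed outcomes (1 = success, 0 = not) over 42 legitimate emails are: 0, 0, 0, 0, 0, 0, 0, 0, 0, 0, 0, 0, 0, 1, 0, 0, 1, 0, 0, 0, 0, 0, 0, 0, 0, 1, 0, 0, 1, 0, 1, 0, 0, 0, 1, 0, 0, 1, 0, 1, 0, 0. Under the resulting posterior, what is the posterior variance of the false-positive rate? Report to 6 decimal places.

0.002476

The Beta prior is conjugate to a Binomial/Bernoulli likelihood; the update adds successes to α and failures to β.
Posterior: Beta(α+k, β+n−k) = Beta(1.0+8, 11.6+34) = Beta(9.0, 45.6).
Var = αβ/((α+β)²(α+β+1)) = 9.0·45.6/(54.6²·55.6) = 0.002476.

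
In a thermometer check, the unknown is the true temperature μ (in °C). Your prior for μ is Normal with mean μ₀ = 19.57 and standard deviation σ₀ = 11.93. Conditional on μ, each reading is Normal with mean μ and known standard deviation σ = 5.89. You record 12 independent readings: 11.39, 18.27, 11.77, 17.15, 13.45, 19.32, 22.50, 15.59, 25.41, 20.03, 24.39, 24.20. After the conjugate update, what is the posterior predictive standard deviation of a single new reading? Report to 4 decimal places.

6.1258

For Normal data with known variance σ², a Normal(μ₀, σ₀²) prior on μ is conjugate. Posterior precision = 1/σ₀² + n/σ²; posterior mean is the precision-weighted average of μ₀ and x̄.
σ₀² = 11.93² = 142.3249, σ² = 5.89² = 34.6921; σ² + n·σ₀² = 34.6921 + 12·142.3249 = 1742.5909.
Posterior precision = 1/σ₀² + n/σ² = 1/142.3249 + 12/34.6921 = (σ² + n·σ₀²)/(σ₀²σ²) = 1742.5909/(142.3249·34.6921); posterior variance σₙ² = σ₀²σ²/(σ² + n·σ₀²) = 142.3249·34.6921/1742.5909 = 2.833453.
Predictive variance for one new observation = σₙ² + σ² = 142.3249·34.6921/1742.5909 + 34.6921 = σ²·(σ₀² + 1742.5909)/1742.5909 = 34.6921·1884.9158/1742.5909 = 37.525553; SD = √(34.6921·1884.9158/1742.5909) = 6.1258.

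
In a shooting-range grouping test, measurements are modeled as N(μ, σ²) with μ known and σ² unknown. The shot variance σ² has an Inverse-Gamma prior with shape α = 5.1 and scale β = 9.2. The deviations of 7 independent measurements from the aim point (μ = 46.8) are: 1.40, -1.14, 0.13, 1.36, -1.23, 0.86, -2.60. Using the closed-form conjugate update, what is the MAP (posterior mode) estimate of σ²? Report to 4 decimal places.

With known mean μ and an Inverse-Gamma(α, β) prior on σ², the Normal likelihood is conjugate: posterior is Inv-Gamma(α + n/2, β + Σ(xᵢ−μ)²/2).
Σ(xᵢ−μ)² = (1.40)² + (-1.14)² + (0.13)² + (1.36)² + (-1.23)² + (0.86)² + (-2.60)² = 14.1386.
Posterior: Inv-Gamma(5.1 + 7/2, 9.2 + 14.1386/2) = Inv-Gamma(8.60, 16.26930).
Mode = β/(α+1) = 16.26930/9.60 = 1.6947.

1.6947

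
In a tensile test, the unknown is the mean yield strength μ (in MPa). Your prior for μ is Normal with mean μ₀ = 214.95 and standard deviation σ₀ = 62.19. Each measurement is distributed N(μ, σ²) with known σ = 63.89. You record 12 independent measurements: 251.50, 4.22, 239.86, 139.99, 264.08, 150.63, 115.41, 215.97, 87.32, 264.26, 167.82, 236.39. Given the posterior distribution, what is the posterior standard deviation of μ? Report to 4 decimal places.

17.6822

For Normal data with known variance σ², a Normal(μ₀, σ₀²) prior on μ is conjugate. Posterior precision = 1/σ₀² + n/σ²; posterior mean is the precision-weighted average of μ₀ and x̄.
σ₀² = 62.19² = 3867.5961, σ² = 63.89² = 4081.9321; σ² + n·σ₀² = 4081.9321 + 12·3867.5961 = 50493.0853.
Posterior precision = 1/σ₀² + n/σ² = 1/3867.5961 + 12/4081.9321 = (σ² + n·σ₀²)/(σ₀²σ²) = 50493.0853/(3867.5961·4081.9321); posterior variance σₙ² = σ₀²σ²/(σ² + n·σ₀²) = 3867.5961·4081.9321/50493.0853 = 312.661914.
Posterior SD = √σₙ² = √(3867.5961·4081.9321/50493.0853) = 17.6822.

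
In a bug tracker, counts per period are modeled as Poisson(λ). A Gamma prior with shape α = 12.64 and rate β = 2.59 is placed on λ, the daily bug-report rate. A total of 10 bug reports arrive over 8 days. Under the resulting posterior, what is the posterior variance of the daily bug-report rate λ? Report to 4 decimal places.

0.2019

With a Gamma(shape α, rate β) prior, the Poisson likelihood is conjugate: the posterior is Gamma(α + ΣXᵢ, β + n).
Posterior: Gamma(α+S, β+n) = Gamma(12.64+10, 2.59+8) = Gamma(22.64, 10.59).
Var = α/β² = 22.64/10.59² = 0.2019.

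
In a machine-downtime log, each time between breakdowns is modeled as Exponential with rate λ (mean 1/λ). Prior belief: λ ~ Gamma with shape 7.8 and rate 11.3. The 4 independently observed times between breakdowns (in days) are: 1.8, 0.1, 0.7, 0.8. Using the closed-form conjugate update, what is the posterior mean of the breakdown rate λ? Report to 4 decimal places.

With a Gamma(shape α, rate β) prior on the exponential rate λ, the posterior after n observations with total T = Σxᵢ is Gamma(α+n, β+T).
Sum of observations T = 3.4 days; n = 4.
Posterior: Gamma(7.8+4, 11.3+3.4) = Gamma(11.8, 14.7).
Posterior mean of λ = α/β = 11.8/14.7 = 0.8027.

0.8027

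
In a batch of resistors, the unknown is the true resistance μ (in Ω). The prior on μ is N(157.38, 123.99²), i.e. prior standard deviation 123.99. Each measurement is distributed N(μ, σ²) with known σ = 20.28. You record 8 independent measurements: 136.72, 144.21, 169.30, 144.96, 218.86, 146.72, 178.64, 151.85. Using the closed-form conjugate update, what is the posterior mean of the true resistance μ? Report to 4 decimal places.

For Normal data with known variance σ², a Normal(μ₀, σ₀²) prior on μ is conjugate. Posterior precision = 1/σ₀² + n/σ²; posterior mean is the precision-weighted average of μ₀ and x̄.
Σxᵢ = 136.72 + 144.21 + 169.30 + 144.96 + 218.86 + 146.72 + 178.64 + 151.85 = 1291.26, so n·x̄ = 1291.26.
σ₀² = 123.99² = 15373.5201, σ² = 20.28² = 411.2784; σ² + n·σ₀² = 411.2784 + 8·15373.5201 = 123399.4392.
Posterior mean = (μ₀/σ₀² + n·x̄/σ²)/(1/σ₀² + n/σ²) = (σ²·μ₀ + σ₀²·n·x̄)/(σ² + n·σ₀²) = (411.2784·157.38 + 15373.5201·1291.26)/123399.4392 = 19915938.558918/123399.4392 = 161.3941.

161.3941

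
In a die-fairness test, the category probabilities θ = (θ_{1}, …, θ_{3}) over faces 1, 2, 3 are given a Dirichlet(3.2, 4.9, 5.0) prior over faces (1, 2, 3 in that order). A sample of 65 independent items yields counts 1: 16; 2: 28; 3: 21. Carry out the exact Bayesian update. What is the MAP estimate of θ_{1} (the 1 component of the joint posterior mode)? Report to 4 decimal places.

The Dirichlet prior is conjugate to the Multinomial likelihood: each posterior αⱼ = prior αⱼ + observed count nⱼ.
Posterior concentration: (19.2, 32.9, 26.0), total = 78.1.
Joint mode component: (α_{1}−1)/(Σα−K) = 18.2/75.1 = 0.2423.

0.2423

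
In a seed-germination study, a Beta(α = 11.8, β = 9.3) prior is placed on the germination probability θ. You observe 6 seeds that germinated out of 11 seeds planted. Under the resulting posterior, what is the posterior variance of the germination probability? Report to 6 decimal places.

The Beta prior is conjugate to a Binomial/Bernoulli likelihood; the update adds successes to α and failures to β.
Posterior: Beta(α+k, β+n−k) = Beta(11.8+6, 9.3+5) = Beta(17.8, 14.3).
Var = αβ/((α+β)²(α+β+1)) = 17.8·14.3/(32.1²·33.1) = 0.007463.

0.007463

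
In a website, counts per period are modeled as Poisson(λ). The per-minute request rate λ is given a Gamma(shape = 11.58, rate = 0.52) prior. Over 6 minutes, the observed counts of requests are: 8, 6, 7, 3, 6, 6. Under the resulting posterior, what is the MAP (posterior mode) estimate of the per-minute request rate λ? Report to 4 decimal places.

With a Gamma(shape α, rate β) prior, the Poisson likelihood is conjugate: the posterior is Gamma(α + ΣXᵢ, β + n).
Sum of counts S = 36 over n = 6 minutes.
Posterior: Gamma(α+S, β+n) = Gamma(11.58+36, 0.52+6) = Gamma(47.58, 6.52).
Mode of Gamma(α,β) for α≥1 is (α−1)/β = 46.58/6.52 = 7.1442.

7.1442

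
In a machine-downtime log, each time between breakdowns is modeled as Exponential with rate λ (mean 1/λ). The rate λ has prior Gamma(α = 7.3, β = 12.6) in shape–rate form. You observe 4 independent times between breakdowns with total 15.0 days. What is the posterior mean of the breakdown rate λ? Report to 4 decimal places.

0.4094

With a Gamma(shape α, rate β) prior on the exponential rate λ, the posterior after n observations with total T = Σxᵢ is Gamma(α+n, β+T).
Posterior: Gamma(7.3+4, 12.6+15.0) = Gamma(11.3, 27.6).
Posterior mean of λ = α/β = 11.3/27.6 = 0.4094.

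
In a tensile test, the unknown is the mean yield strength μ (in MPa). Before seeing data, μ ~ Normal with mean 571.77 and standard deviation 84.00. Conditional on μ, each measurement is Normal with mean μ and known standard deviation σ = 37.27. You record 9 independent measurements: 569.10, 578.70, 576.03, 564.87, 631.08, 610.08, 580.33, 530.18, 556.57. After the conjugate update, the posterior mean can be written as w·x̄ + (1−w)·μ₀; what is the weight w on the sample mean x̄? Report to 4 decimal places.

For Normal data with known variance σ², a Normal(μ₀, σ₀²) prior on μ is conjugate. Posterior precision = 1/σ₀² + n/σ²; posterior mean is the precision-weighted average of μ₀ and x̄.
σ₀² = 84.00² = 7056, σ² = 37.27² = 1389.0529. Prior precision 1/σ₀² = 1/7056; data precision n/σ² = 9/1389.0529.
w = (n/σ²)/(1/σ₀² + n/σ²) = n·σ₀²/(σ² + n·σ₀²) = 9·7056/(1389.0529 + 9·7056) = 63504/64893.0529 = 0.9786.

0.9786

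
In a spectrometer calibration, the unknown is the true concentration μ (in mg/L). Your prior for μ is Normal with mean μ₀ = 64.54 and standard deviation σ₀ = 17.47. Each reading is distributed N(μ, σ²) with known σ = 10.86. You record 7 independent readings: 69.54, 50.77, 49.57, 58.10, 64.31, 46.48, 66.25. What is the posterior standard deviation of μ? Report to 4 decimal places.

3.9959

For Normal data with known variance σ², a Normal(μ₀, σ₀²) prior on μ is conjugate. Posterior precision = 1/σ₀² + n/σ²; posterior mean is the precision-weighted average of μ₀ and x̄.
σ₀² = 17.47² = 305.2009, σ² = 10.86² = 117.9396; σ² + n·σ₀² = 117.9396 + 7·305.2009 = 2254.3459.
Posterior precision = 1/σ₀² + n/σ² = 1/305.2009 + 7/117.9396 = (σ² + n·σ₀²)/(σ₀²σ²) = 2254.3459/(305.2009·117.9396); posterior variance σₙ² = σ₀²σ²/(σ² + n·σ₀²) = 305.2009·117.9396/2254.3459 = 15.967058.
Posterior SD = √σₙ² = √(305.2009·117.9396/2254.3459) = 3.9959.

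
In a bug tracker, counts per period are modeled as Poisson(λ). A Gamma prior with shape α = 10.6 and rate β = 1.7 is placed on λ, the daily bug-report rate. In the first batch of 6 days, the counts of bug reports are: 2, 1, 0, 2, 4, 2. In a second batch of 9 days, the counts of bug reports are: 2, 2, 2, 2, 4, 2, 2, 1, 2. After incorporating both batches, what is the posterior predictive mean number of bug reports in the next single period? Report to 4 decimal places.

With a Gamma(shape α, rate β) prior, the Poisson likelihood is conjugate: the posterior is Gamma(α + ΣXᵢ, β + n).
Batch 1: sum of counts S = 11 over n = 6 days.
After batch 1: Gamma(α+S, β+n) = Gamma(10.6+11, 1.7+6) = Gamma(21.6, 7.7).
Batch 2: sum of counts S = 19 over n = 9 days.
After batch 2: Gamma(α+S, β+n) = Gamma(21.6+19, 7.7+9) = Gamma(40.6, 16.7).
The predictive distribution for one future period is NegBinom with mean α/β = 2.4311.

2.4311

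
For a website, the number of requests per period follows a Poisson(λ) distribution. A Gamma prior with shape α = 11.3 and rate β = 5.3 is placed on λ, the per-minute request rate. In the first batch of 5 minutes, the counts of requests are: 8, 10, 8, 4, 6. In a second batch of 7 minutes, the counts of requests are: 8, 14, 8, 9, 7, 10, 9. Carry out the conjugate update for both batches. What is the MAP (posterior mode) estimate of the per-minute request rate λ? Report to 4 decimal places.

With a Gamma(shape α, rate β) prior, the Poisson likelihood is conjugate: the posterior is Gamma(α + ΣXᵢ, β + n).
Batch 1: sum of counts S = 36 over n = 5 minutes.
After batch 1: Gamma(α+S, β+n) = Gamma(11.3+36, 5.3+5) = Gamma(47.3, 10.3).
Batch 2: sum of counts S = 65 over n = 7 minutes.
After batch 2: Gamma(α+S, β+n) = Gamma(47.3+65, 10.3+7) = Gamma(112.3, 17.3).
Mode of Gamma(α,β) for α≥1 is (α−1)/β = 111.3/17.3 = 6.4335.

6.4335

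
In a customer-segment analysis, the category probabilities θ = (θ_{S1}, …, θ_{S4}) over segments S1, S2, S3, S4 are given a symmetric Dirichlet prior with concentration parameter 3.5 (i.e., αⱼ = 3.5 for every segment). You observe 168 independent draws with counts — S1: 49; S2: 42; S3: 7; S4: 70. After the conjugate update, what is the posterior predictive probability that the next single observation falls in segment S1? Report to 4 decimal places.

0.2885

The Dirichlet prior is conjugate to the Multinomial likelihood: each posterior αⱼ = prior αⱼ + observed count nⱼ.
Posterior concentration: (52.5, 45.5, 10.5, 73.5), total = 182.0.
P(next = S1 | data) = α_{S1}/Σα = 0.2885.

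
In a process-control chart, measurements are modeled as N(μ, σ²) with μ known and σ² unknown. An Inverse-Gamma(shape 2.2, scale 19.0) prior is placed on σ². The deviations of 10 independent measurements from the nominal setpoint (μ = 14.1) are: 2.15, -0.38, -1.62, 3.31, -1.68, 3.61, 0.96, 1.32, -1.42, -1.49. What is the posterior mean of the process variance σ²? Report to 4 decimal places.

With known mean μ and an Inverse-Gamma(α, β) prior on σ², the Normal likelihood is conjugate: posterior is Inv-Gamma(α + n/2, β + Σ(xᵢ−μ)²/2).
Σ(xᵢ−μ)² = (2.15)² + (-0.38)² + (-1.62)² + (3.31)² + (-1.68)² + (3.61)² + (0.96)² + (1.32)² + (-1.42)² + (-1.49)² = 41.1024.
Posterior: Inv-Gamma(2.2 + 10/2, 19.0 + 41.1024/2) = Inv-Gamma(7.20, 39.55120).
E[σ²|data] = β/(α−1) = 39.55120/6.20 = 6.3792.

6.3792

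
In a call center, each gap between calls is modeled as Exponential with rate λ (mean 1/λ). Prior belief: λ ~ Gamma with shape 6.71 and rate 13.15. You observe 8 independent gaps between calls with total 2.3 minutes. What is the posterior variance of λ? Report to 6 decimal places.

0.061625

With a Gamma(shape α, rate β) prior on the exponential rate λ, the posterior after n observations with total T = Σxᵢ is Gamma(α+n, β+T).
Posterior: Gamma(6.71+8, 13.15+2.3) = Gamma(14.71, 15.45).
Var = α/β² = 0.061625.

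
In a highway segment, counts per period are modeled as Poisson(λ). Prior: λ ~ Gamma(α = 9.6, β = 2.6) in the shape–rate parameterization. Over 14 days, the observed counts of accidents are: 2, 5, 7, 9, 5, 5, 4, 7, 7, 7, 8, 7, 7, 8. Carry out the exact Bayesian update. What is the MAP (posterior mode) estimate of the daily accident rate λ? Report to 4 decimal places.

With a Gamma(shape α, rate β) prior, the Poisson likelihood is conjugate: the posterior is Gamma(α + ΣXᵢ, β + n).
Sum of counts S = 88 over n = 14 days.
Posterior: Gamma(α+S, β+n) = Gamma(9.6+88, 2.6+14) = Gamma(97.6, 16.6).
Mode of Gamma(α,β) for α≥1 is (α−1)/β = 96.6/16.6 = 5.8193.

5.8193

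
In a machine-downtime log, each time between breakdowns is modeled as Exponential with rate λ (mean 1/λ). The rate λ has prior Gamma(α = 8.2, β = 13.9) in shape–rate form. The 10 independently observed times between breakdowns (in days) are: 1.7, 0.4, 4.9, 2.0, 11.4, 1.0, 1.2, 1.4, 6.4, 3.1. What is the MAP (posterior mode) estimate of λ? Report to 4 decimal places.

With a Gamma(shape α, rate β) prior on the exponential rate λ, the posterior after n observations with total T = Σxᵢ is Gamma(α+n, β+T).
Sum of observations T = 33.5 days; n = 10.
Posterior: Gamma(8.2+10, 13.9+33.5) = Gamma(18.2, 47.4).
Mode = (α−1)/β = 0.3629.

0.3629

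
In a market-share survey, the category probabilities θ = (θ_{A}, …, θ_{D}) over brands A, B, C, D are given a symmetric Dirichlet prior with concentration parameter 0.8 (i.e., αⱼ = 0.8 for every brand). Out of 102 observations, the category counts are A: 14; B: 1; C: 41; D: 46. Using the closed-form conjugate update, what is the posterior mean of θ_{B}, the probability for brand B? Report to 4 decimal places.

0.0171

The Dirichlet prior is conjugate to the Multinomial likelihood: each posterior αⱼ = prior αⱼ + observed count nⱼ.
Posterior concentration: (14.8, 1.8, 41.8, 46.8), total = 105.2.
E[θ_{B}|data] = α_{B}/Σα = 1.8/105.2 = 0.0171.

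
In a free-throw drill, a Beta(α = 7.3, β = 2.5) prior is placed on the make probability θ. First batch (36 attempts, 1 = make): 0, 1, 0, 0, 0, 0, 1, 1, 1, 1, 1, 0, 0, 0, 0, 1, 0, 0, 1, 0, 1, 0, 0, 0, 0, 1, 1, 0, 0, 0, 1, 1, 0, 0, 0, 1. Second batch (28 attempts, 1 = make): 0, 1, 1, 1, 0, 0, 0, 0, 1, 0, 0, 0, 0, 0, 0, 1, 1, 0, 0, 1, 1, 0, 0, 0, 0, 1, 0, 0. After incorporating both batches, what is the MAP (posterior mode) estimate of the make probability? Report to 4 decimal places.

The Beta prior is conjugate to a Binomial/Bernoulli likelihood; the update adds successes to α and failures to β.
After batch 1: Beta(7.3+14, 2.5+22) = Beta(21.3, 24.5).
After batch 2: Beta(21.3+9, 24.5+19) = Beta(30.3, 43.5).
Mode of Beta(a,b) for a,b>1 is (a−1)/(a+b−2) = 29.3/71.8 = 0.4081.

0.4081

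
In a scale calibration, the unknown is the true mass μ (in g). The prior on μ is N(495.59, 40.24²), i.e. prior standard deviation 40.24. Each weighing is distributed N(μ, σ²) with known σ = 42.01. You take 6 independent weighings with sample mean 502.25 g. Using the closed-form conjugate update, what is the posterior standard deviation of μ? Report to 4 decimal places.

For Normal data with known variance σ², a Normal(μ₀, σ₀²) prior on μ is conjugate. Posterior precision = 1/σ₀² + n/σ²; posterior mean is the precision-weighted average of μ₀ and x̄.
σ₀² = 40.24² = 1619.2576, σ² = 42.01² = 1764.8401; σ² + n·σ₀² = 1764.8401 + 6·1619.2576 = 11480.3857.
Posterior precision = 1/σ₀² + n/σ² = 1/1619.2576 + 6/1764.8401 = (σ² + n·σ₀²)/(σ₀²σ²) = 11480.3857/(1619.2576·1764.8401); posterior variance σₙ² = σ₀²σ²/(σ² + n·σ₀²) = 1619.2576·1764.8401/11480.3857 = 248.922886.
Posterior SD = √σₙ² = √(1619.2576·1764.8401/11480.3857) = 15.7773.

15.7773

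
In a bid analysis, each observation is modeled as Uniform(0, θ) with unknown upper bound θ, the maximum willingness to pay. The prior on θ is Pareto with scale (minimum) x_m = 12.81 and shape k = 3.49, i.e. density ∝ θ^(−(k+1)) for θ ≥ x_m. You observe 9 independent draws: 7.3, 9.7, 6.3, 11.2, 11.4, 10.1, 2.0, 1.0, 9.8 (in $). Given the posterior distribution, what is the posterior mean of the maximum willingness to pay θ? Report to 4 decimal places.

A Pareto(scale x_m, shape k) prior on the upper bound θ of Uniform(0, θ) is conjugate: posterior is Pareto(max(x_m, max xᵢ), k + n).
Sample maximum = 11.4; prior scale x_m = 12.81 → posterior scale = max = 12.81.
Posterior shape = 3.49 + 9 = 12.49.
E[θ|data] = k·x_m/(k−1) = 12.49·12.81/11.49 = 13.9249.

13.9249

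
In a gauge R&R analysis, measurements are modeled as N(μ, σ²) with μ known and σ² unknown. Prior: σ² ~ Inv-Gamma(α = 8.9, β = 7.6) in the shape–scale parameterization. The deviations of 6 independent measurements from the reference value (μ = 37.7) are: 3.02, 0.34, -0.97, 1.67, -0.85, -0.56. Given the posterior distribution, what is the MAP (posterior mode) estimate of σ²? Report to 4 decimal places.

With known mean μ and an Inverse-Gamma(α, β) prior on σ², the Normal likelihood is conjugate: posterior is Inv-Gamma(α + n/2, β + Σ(xᵢ−μ)²/2).
Σ(xᵢ−μ)² = (3.02)² + (0.34)² + (-0.97)² + (1.67)² + (-0.85)² + (-0.56)² = 14.0019.
Posterior: Inv-Gamma(8.9 + 6/2, 7.6 + 14.0019/2) = Inv-Gamma(11.90, 14.60095).
Mode = β/(α+1) = 14.60095/12.90 = 1.1319.

1.1319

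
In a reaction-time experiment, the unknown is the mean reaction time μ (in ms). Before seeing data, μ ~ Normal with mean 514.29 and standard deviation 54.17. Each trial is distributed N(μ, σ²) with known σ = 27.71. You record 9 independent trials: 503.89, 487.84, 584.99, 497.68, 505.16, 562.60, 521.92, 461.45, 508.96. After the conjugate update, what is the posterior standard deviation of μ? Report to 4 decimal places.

For Normal data with known variance σ², a Normal(μ₀, σ₀²) prior on μ is conjugate. Posterior precision = 1/σ₀² + n/σ²; posterior mean is the precision-weighted average of μ₀ and x̄.
σ₀² = 54.17² = 2934.3889, σ² = 27.71² = 767.8441; σ² + n·σ₀² = 767.8441 + 9·2934.3889 = 27177.3442.
Posterior precision = 1/σ₀² + n/σ² = 1/2934.3889 + 9/767.8441 = (σ² + n·σ₀²)/(σ₀²σ²) = 27177.3442/(2934.3889·767.8441); posterior variance σₙ² = σ₀²σ²/(σ² + n·σ₀²) = 2934.3889·767.8441/27177.3442 = 82.905570.
Posterior SD = √σₙ² = √(2934.3889·767.8441/27177.3442) = 9.1052.

9.1052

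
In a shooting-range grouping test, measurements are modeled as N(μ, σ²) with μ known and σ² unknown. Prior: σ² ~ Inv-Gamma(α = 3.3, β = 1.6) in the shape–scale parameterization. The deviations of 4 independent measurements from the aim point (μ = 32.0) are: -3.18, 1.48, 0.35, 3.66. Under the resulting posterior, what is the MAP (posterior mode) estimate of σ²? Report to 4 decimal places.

With known mean μ and an Inverse-Gamma(α, β) prior on σ², the Normal likelihood is conjugate: posterior is Inv-Gamma(α + n/2, β + Σ(xᵢ−μ)²/2).
Σ(xᵢ−μ)² = (-3.18)² + (1.48)² + (0.35)² + (3.66)² = 25.8209.
Posterior: Inv-Gamma(3.3 + 4/2, 1.6 + 25.8209/2) = Inv-Gamma(5.30, 14.51045).
Mode = β/(α+1) = 14.51045/6.30 = 2.3032.

2.3032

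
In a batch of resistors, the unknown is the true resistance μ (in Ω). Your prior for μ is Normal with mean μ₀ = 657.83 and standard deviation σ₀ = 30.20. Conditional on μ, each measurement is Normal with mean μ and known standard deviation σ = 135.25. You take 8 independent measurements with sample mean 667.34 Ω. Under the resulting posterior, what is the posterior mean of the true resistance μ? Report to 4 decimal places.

660.5416

For Normal data with known variance σ², a Normal(μ₀, σ₀²) prior on μ is conjugate. Posterior precision = 1/σ₀² + n/σ²; posterior mean is the precision-weighted average of μ₀ and x̄.
n·x̄ = 8·667.34 = 5338.72.
σ₀² = 30.20² = 912.04, σ² = 135.25² = 18292.5625; σ² + n·σ₀² = 18292.5625 + 8·912.04 = 25588.8825.
Posterior mean = (μ₀/σ₀² + n·x̄/σ²)/(1/σ₀² + n/σ²) = (σ²·μ₀ + σ₀²·n·x̄)/(σ² + n·σ₀²) = (18292.5625·657.83 + 912.04·5338.72)/25588.8825 = 16902522.578175/25588.8825 = 660.5416.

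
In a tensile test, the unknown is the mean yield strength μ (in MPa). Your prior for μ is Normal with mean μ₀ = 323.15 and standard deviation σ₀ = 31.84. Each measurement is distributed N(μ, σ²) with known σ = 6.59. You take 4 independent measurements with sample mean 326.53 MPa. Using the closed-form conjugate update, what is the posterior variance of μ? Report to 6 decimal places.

For Normal data with known variance σ², a Normal(μ₀, σ₀²) prior on μ is conjugate. Posterior precision = 1/σ₀² + n/σ²; posterior mean is the precision-weighted average of μ₀ and x̄.
σ₀² = 31.84² = 1013.7856, σ² = 6.59² = 43.4281; σ² + n·σ₀² = 43.4281 + 4·1013.7856 = 4098.5705.
Posterior precision = 1/σ₀² + n/σ² = 1/1013.7856 + 4/43.4281 = (σ² + n·σ₀²)/(σ₀²σ²) = 4098.5705/(1013.7856·43.4281); posterior variance σₙ² = σ₀²σ²/(σ² + n·σ₀²) = 1013.7856·43.4281/4098.5705 = 10.741985.

10.741985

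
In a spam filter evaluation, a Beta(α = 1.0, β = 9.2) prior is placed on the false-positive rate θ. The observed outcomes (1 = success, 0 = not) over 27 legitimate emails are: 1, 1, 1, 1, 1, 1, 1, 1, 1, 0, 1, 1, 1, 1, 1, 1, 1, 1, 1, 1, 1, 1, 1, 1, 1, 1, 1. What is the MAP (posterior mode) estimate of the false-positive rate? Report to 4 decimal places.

The Beta prior is conjugate to a Binomial/Bernoulli likelihood; the update adds successes to α and failures to β.
Posterior: Beta(α+k, β+n−k) = Beta(1.0+26, 9.2+1) = Beta(27.0, 10.2).
Mode of Beta(a,b) for a,b>1 is (a−1)/(a+b−2) = 26.0/35.2 = 0.7386.

0.7386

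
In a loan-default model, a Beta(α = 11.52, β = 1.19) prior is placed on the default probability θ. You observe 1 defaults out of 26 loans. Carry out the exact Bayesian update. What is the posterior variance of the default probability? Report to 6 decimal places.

The Beta prior is conjugate to a Binomial/Bernoulli likelihood; the update adds successes to α and failures to β.
Posterior: Beta(α+k, β+n−k) = Beta(11.52+1, 1.19+25) = Beta(12.52, 26.19).
Var = αβ/((α+β)²(α+β+1)) = 12.52·26.19/(38.71²·39.71) = 0.005511.

0.005511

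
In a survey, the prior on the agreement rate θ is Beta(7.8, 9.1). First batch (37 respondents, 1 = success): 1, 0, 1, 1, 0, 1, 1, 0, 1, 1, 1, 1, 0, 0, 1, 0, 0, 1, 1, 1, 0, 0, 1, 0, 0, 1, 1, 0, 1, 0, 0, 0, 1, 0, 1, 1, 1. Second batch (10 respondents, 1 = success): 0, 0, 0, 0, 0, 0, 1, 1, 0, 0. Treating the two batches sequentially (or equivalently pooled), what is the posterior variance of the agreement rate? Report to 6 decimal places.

0.003847

The Beta prior is conjugate to a Binomial/Bernoulli likelihood; the update adds successes to α and failures to β.
After batch 1: Beta(7.8+21, 9.1+16) = Beta(28.8, 25.1).
After batch 2: Beta(28.8+2, 25.1+8) = Beta(30.8, 33.1).
Var = αβ/((α+β)²(α+β+1)) = 30.8·33.1/(63.9²·64.9) = 0.003847.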